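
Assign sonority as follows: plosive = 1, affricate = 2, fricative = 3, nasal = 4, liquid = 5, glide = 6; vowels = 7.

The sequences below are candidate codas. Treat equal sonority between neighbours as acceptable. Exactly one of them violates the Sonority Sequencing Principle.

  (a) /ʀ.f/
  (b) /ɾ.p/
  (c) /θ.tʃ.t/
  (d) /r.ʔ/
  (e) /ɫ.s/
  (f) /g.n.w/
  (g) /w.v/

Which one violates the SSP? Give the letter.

(a) /ʀ.f/: profile 5-3 — obeys.
(b) /ɾ.p/: profile 5-1 — obeys.
(c) /θ.tʃ.t/: profile 3-2-1 — obeys.
(d) /r.ʔ/: profile 5-1 — obeys.
(e) /ɫ.s/: profile 5-3 — obeys.
(f) /g.n.w/: profile 1-4-6 — violates.
(g) /w.v/: profile 6-3 — obeys.

f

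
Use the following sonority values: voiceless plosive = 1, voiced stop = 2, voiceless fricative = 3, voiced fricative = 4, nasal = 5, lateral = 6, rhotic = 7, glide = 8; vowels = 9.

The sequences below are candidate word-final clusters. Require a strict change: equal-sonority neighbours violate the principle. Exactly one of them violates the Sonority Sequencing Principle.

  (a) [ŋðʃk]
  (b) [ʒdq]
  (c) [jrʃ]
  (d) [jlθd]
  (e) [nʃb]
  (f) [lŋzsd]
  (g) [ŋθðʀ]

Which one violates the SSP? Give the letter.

g

(a) 5-4-3-1 → obeys
(b) 4-2-1 → obeys
(c) 8-7-3 → obeys
(d) 8-6-3-2 → obeys
(e) 5-3-2 → obeys
(f) 6-5-4-3-2 → obeys
(g) 5-3-4-7 → violates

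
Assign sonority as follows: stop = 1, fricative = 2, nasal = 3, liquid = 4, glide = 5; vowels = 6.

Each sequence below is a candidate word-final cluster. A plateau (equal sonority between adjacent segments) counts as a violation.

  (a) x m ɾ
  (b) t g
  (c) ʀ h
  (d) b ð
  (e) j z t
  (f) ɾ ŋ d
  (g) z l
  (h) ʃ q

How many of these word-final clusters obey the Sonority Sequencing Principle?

4

(a) 2-3-4 → violates
(b) 1-1 → violates
(c) 4-2 → obeys
(d) 1-2 → violates
(e) 5-2-1 → obeys
(f) 4-3-1 → obeys
(g) 2-4 → violates
(h) 2-1 → obeys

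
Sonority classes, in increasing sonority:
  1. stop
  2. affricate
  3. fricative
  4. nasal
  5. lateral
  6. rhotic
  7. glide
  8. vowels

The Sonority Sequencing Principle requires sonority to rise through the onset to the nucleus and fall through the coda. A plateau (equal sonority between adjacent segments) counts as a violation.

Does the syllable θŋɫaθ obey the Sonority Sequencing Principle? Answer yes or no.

yes

Onset: /θ/ is a fricative (sonority 3), /ŋ/ is a nasal (sonority 4), /ɫ/ is a lateral (sonority 5); then the nucleus /a/ (sonority 8).
Onset profile 3-4-5-8 — rises to the nucleus.
Coda: /θ/ is a fricative (sonority 3).
Coda profile 8-3 — falls from the nucleus.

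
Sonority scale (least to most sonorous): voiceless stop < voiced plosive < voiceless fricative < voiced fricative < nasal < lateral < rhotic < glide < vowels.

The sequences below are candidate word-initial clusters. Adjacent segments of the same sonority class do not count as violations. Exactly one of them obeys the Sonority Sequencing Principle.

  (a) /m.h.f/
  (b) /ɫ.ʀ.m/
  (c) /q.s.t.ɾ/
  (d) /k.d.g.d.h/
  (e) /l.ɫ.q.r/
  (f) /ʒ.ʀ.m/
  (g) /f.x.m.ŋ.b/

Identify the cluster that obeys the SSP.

(a) 5-3-3 → violates
(b) 6-7-5 → violates
(c) 1-3-1-7 → violates
(d) 1-2-2-2-3 → obeys
(e) 6-6-1-7 → violates
(f) 4-7-5 → violates
(g) 3-3-5-5-2 → violates

d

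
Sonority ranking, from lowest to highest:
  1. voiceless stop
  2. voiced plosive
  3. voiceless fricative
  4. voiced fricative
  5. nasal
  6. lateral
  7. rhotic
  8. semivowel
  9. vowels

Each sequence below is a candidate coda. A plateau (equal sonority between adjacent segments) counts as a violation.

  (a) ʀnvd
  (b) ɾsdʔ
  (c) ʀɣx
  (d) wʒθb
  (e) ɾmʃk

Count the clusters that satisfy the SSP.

(a) ʀnvd: profile 7-5-4-2 — obeys.
(b) ɾsdʔ: profile 7-3-2-1 — obeys.
(c) ʀɣx: profile 7-4-3 — obeys.
(d) wʒθb: profile 8-4-3-2 — obeys.
(e) ɾmʃk: profile 7-5-3-1 — obeys.

5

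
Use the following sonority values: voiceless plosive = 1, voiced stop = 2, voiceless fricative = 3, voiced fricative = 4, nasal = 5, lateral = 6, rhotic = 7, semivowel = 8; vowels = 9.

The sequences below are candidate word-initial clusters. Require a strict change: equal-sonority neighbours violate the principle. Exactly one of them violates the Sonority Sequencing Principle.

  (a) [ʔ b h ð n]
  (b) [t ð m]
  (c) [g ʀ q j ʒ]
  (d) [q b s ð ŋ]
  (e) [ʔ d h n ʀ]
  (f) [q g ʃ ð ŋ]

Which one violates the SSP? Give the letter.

c

(a) [ʔ b h ð n]: profile 1-2-3-4-5 — obeys.
(b) [t ð m]: profile 1-4-5 — obeys.
(c) [g ʀ q j ʒ]: profile 2-7-1-8-4 — violates.
(d) [q b s ð ŋ]: profile 1-2-3-4-5 — obeys.
(e) [ʔ d h n ʀ]: profile 1-2-3-5-7 — obeys.
(f) [q g ʃ ð ŋ]: profile 1-2-3-4-5 — obeys.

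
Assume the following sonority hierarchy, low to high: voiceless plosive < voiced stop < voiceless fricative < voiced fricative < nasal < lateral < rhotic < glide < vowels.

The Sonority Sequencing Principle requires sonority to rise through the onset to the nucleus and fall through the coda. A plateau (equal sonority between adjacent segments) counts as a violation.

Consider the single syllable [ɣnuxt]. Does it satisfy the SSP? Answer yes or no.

yes

Onset: /ɣ/ is a voiced fricative (sonority 4), /n/ is a nasal (sonority 5); then the nucleus /u/ (sonority 9).
Onset profile 4-5-9 — rises to the nucleus.
Coda: /x/ is a voiceless fricative (sonority 3), /t/ is a voiceless plosive (sonority 1).
Coda profile 9-3-1 — falls from the nucleus.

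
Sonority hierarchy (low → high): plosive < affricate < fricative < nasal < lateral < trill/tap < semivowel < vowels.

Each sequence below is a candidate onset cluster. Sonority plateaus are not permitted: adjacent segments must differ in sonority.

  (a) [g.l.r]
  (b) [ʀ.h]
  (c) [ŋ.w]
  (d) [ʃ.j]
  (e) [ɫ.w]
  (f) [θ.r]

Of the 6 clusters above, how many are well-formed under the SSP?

(a) 1-5-6 → obeys
(b) 6-3 → violates
(c) 4-7 → obeys
(d) 3-7 → obeys
(e) 5-7 → obeys
(f) 3-6 → obeys

5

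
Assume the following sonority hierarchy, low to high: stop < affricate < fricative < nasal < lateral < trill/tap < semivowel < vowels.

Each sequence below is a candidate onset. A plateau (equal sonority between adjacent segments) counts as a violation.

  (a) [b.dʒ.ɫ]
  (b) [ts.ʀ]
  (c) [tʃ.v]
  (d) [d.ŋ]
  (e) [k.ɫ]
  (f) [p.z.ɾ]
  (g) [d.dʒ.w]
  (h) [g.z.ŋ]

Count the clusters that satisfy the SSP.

8

(a) [b.dʒ.ɫ]: profile 1-2-5 — obeys.
(b) [ts.ʀ]: profile 2-6 — obeys.
(c) [tʃ.v]: profile 2-3 — obeys.
(d) [d.ŋ]: profile 1-4 — obeys.
(e) [k.ɫ]: profile 1-5 — obeys.
(f) [p.z.ɾ]: profile 1-3-6 — obeys.
(g) [d.dʒ.w]: profile 1-2-7 — obeys.
(h) [g.z.ŋ]: profile 1-3-4 — obeys.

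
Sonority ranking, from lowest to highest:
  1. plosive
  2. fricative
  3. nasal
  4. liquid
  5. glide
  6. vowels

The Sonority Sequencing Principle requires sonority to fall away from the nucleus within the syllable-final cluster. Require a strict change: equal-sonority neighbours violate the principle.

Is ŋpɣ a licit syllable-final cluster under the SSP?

/ŋ/ is a nasal (sonority 3).
/p/ is a plosive (sonority 1).
/ɣ/ is a fricative (sonority 2).
The profile is 3-1-2. Between /p/ (1) and /ɣ/ (2) sonority does not fall, so the cluster violates the SSP.

no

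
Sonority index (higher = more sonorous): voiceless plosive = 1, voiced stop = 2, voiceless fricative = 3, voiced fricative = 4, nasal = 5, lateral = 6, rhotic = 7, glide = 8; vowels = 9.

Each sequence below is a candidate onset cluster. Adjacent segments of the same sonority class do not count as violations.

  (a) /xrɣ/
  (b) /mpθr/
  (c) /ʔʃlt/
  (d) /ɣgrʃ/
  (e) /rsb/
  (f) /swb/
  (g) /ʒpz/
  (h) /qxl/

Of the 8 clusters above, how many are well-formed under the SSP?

1

(a) /xrɣ/: profile 3-7-4 — violates.
(b) /mpθr/: profile 5-1-3-7 — violates.
(c) /ʔʃlt/: profile 1-3-6-1 — violates.
(d) /ɣgrʃ/: profile 4-2-7-3 — violates.
(e) /rsb/: profile 7-3-2 — violates.
(f) /swb/: profile 3-8-2 — violates.
(g) /ʒpz/: profile 4-1-4 — violates.
(h) /qxl/: profile 1-3-6 — obeys.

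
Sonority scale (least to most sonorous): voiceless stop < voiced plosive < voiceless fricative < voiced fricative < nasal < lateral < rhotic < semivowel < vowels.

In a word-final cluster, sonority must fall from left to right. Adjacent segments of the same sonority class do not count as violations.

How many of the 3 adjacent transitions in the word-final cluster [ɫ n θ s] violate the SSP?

0

/ɫ/ is a lateral (sonority 6).
/n/ is a nasal (sonority 5).
/θ/ is a voiceless fricative (sonority 3).
/s/ is a voiceless fricative (sonority 3).
/ɫ/→/n/: 6→5 (falls) — ok.
/n/→/θ/: 5→3 (falls) — ok.
/θ/→/s/: 3→3 (plateau, allowed) — ok.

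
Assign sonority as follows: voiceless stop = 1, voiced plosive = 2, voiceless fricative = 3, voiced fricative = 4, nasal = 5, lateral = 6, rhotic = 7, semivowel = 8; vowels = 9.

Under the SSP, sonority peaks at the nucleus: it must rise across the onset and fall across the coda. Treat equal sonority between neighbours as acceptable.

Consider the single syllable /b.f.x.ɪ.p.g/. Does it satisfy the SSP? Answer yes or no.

no

Onset: /b/ is a voiced plosive (sonority 2), /f/ is a voiceless fricative (sonority 3), /x/ is a voiceless fricative (sonority 3); then the nucleus /ɪ/ (sonority 9).
Onset profile 2-3-3-9 — rises to the nucleus.
Coda: /p/ is a voiceless stop (sonority 1), /g/ is a voiced plosive (sonority 2).
Coda profile 9-1-2 — does not fall throughout.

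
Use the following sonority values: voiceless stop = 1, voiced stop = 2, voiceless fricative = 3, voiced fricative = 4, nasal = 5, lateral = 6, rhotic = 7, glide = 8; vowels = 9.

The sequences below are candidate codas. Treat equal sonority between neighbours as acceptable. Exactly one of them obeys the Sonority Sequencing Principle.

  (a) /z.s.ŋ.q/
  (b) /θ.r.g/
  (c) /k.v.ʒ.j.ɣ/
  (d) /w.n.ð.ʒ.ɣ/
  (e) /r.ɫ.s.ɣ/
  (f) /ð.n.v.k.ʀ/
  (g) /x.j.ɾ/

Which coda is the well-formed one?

d

(a) 4-3-5-1 → violates
(b) 3-7-2 → violates
(c) 1-4-4-8-4 → violates
(d) 8-5-4-4-4 → obeys
(e) 7-6-3-4 → violates
(f) 4-5-4-1-7 → violates
(g) 3-8-7 → violates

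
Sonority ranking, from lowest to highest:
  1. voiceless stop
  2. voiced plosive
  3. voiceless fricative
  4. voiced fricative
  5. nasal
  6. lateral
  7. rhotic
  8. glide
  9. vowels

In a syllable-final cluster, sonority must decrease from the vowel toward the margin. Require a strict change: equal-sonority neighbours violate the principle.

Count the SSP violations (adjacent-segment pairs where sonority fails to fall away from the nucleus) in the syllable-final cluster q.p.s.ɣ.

3

/q/: voiceless stop = 1.
/p/: voiceless stop = 1.
/s/: voiceless fricative = 3.
/ɣ/: voiced fricative = 4.
/q/→/p/: 1→1 (plateau) — violation.
/p/→/s/: 1→3 (does not fall) — violation.
/s/→/ɣ/: 3→4 (does not fall) — violation.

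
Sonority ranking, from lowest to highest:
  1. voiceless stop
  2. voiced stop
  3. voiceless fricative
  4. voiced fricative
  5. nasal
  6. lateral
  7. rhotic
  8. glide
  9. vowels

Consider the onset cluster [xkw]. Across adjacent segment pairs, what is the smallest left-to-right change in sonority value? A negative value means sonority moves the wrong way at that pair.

/x/ is a voiceless fricative (sonority 3).
/k/ is a voiceless stop (sonority 1).
/w/ is a glide (sonority 8).
/x/→/k/: change -2.
/k/→/w/: change +7.
Minimum = -2.

-2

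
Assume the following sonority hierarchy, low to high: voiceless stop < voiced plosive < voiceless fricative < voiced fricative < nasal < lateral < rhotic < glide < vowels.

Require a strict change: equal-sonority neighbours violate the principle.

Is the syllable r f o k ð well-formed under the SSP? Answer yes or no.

no

Onset: /r/ is a rhotic (sonority 7), /f/ is a voiceless fricative (sonority 3); then the nucleus /o/ (sonority 9).
Onset profile 7-3-9 — does not strictly rise throughout.
Coda: /k/ is a voiceless stop (sonority 1), /ð/ is a voiced fricative (sonority 4).
Coda profile 9-1-4 — does not strictly fall throughout.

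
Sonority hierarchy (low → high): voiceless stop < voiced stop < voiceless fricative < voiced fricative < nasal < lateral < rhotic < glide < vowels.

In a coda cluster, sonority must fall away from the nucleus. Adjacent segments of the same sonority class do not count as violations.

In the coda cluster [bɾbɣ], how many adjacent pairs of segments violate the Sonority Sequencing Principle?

2

/b/ is a voiced stop (sonority 2).
/ɾ/ is a rhotic (sonority 7).
/b/ is a voiced stop (sonority 2).
/ɣ/ is a voiced fricative (sonority 4).
/b/→/ɾ/: 2→7 (does not fall) — violation.
/ɾ/→/b/: 7→2 (falls) — ok.
/b/→/ɣ/: 2→4 (does not fall) — violation.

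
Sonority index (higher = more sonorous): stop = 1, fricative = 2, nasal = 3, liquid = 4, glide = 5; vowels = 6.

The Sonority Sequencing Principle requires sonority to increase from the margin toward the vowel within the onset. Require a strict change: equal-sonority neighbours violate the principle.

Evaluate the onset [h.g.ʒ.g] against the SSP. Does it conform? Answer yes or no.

no

/h/ is a fricative (sonority 2).
/g/ is a stop (sonority 1).
/ʒ/ is a fricative (sonority 2).
/g/ is a stop (sonority 1).
The profile is 2-1-2-1. Between /h/ (2) and /g/ (1) sonority does not rise, so the cluster violates the SSP.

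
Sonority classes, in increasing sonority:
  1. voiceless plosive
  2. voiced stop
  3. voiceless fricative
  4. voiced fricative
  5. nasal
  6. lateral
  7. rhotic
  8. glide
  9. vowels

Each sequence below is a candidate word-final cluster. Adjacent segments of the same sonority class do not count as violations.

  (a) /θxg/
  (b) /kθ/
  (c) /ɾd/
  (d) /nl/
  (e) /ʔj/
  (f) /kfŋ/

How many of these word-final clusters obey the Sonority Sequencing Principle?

2

(a) 3-3-2 → obeys
(b) 1-3 → violates
(c) 7-2 → obeys
(d) 5-6 → violates
(e) 1-8 → violates
(f) 1-3-5 → violates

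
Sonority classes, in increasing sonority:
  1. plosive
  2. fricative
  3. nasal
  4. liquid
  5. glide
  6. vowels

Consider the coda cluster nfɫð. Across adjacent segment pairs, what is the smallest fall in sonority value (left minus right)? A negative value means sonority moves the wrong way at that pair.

-2

/n/ is a nasal (sonority 3).
/f/ is a fricative (sonority 2).
/ɫ/ is a liquid (sonority 4).
/ð/ is a fricative (sonority 2).
/n/→/f/: change +1.
/f/→/ɫ/: change -2.
/ɫ/→/ð/: change +2.
Minimum = -2.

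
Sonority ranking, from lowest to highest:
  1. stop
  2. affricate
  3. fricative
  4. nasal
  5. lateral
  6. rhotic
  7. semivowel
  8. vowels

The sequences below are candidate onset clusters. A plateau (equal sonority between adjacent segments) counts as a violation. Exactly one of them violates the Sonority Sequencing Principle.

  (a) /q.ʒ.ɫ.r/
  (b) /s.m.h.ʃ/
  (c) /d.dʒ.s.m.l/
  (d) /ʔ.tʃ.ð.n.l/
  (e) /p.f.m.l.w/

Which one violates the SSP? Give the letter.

b

(a) 1-3-5-6 → obeys
(b) 3-4-3-3 → violates
(c) 1-2-3-4-5 → obeys
(d) 1-2-3-4-5 → obeys
(e) 1-3-4-5-7 → obeys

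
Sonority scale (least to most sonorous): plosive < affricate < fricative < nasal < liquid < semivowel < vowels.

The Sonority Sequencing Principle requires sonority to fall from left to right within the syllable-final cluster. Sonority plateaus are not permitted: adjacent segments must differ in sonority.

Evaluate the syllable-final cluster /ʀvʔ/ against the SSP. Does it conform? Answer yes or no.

/ʀ/ — liquid, sonority 5.
/v/ — fricative, sonority 3.
/ʔ/ — plosive, sonority 1.
The profile 5-3-1 strictly falls, so the syllable-final cluster satisfies the SSP.

yes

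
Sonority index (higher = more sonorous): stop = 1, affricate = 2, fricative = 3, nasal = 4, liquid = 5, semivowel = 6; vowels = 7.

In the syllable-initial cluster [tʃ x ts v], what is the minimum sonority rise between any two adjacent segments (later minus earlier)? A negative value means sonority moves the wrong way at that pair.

/tʃ/ — affricate, sonority 2.
/x/ — fricative, sonority 3.
/ts/ — affricate, sonority 2.
/v/ — fricative, sonority 3.
/tʃ/→/x/: change +1.
/x/→/ts/: change -1.
/ts/→/v/: change +1.
Minimum = -1.

-1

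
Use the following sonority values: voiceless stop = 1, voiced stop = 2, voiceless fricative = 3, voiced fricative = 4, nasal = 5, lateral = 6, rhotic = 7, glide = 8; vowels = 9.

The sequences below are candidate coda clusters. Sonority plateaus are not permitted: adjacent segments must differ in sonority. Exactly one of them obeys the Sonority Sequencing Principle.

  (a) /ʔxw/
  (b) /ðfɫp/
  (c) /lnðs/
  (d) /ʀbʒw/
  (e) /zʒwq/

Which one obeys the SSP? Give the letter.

c

(a) /ʔxw/: profile 1-3-8 — violates.
(b) /ðfɫp/: profile 4-3-6-1 — violates.
(c) /lnðs/: profile 6-5-4-3 — obeys.
(d) /ʀbʒw/: profile 7-2-4-8 — violates.
(e) /zʒwq/: profile 4-4-8-1 — violates.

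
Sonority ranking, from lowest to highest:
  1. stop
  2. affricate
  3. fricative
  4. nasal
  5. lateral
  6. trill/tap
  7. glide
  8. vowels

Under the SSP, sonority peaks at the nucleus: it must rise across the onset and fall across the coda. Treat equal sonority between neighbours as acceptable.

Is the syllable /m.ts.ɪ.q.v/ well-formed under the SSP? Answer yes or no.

no

Onset: /m/ is a nasal (sonority 4), /ts/ is an affricate (sonority 2); then the nucleus /ɪ/ (sonority 8).
Onset profile 4-2-8 — does not rise throughout.
Coda: /q/ is a stop (sonority 1), /v/ is a fricative (sonority 3).
Coda profile 8-1-3 — does not fall throughout.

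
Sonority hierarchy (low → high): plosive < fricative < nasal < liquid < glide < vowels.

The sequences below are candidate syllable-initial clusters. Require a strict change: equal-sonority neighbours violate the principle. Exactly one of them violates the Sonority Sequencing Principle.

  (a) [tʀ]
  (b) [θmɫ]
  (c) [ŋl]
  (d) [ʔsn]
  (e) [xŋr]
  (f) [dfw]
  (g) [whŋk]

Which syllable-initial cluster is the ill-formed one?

g

(a) [tʀ]: profile 1-4 — obeys.
(b) [θmɫ]: profile 2-3-4 — obeys.
(c) [ŋl]: profile 3-4 — obeys.
(d) [ʔsn]: profile 1-2-3 — obeys.
(e) [xŋr]: profile 2-3-4 — obeys.
(f) [dfw]: profile 1-2-5 — obeys.
(g) [whŋk]: profile 5-2-3-1 — violates.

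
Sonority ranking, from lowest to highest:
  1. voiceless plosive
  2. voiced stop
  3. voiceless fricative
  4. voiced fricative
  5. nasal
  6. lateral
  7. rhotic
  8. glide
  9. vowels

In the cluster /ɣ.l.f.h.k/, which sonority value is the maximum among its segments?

6

/ɣ/ — voiced fricative, sonority 4.
/l/ — lateral, sonority 6.
/f/ — voiceless fricative, sonority 3.
/h/ — voiceless fricative, sonority 3.
/k/ — voiceless plosive, sonority 1.
The maximum is 6.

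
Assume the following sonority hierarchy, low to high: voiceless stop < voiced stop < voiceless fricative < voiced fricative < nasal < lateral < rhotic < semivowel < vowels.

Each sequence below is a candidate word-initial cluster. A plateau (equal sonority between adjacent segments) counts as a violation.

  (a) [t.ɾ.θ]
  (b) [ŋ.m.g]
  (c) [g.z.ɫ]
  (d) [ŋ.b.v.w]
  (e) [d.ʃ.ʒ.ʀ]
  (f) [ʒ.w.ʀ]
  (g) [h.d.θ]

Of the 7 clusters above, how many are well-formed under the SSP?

(a) sonority 1-7-3: ill-formed.
(b) sonority 5-5-2: ill-formed.
(c) sonority 2-4-6: well-formed.
(d) sonority 5-2-4-8: ill-formed.
(e) sonority 2-3-4-7: well-formed.
(f) sonority 4-8-7: ill-formed.
(g) sonority 3-2-3: ill-formed.

2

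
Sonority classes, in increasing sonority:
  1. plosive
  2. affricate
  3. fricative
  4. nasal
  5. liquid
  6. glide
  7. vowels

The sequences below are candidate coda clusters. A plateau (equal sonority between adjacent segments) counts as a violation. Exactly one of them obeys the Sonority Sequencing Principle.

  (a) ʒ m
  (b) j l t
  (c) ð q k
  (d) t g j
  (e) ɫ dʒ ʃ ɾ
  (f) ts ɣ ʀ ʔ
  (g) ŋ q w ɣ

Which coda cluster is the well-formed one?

(a) 3-4 → violates
(b) 6-5-1 → obeys
(c) 3-1-1 → violates
(d) 1-1-6 → violates
(e) 5-2-3-5 → violates
(f) 2-3-5-1 → violates
(g) 4-1-6-3 → violates

b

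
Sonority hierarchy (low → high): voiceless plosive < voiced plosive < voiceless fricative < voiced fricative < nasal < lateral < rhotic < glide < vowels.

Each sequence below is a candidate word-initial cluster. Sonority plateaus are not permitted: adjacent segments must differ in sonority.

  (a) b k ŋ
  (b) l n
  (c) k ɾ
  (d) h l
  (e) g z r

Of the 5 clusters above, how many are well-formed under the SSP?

3

(a) b k ŋ: profile 2-1-5 — violates.
(b) l n: profile 6-5 — violates.
(c) k ɾ: profile 1-7 — obeys.
(d) h l: profile 3-6 — obeys.
(e) g z r: profile 2-4-7 — obeys.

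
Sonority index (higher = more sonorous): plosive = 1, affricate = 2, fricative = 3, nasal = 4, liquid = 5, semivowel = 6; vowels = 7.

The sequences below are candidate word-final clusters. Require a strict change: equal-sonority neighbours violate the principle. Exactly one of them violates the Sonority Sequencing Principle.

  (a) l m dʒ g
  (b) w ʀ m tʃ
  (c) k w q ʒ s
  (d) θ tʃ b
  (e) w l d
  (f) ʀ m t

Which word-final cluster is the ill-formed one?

(a) l m dʒ g: profile 5-4-2-1 — obeys.
(b) w ʀ m tʃ: profile 6-5-4-2 — obeys.
(c) k w q ʒ s: profile 1-6-1-3-3 — violates.
(d) θ tʃ b: profile 3-2-1 — obeys.
(e) w l d: profile 6-5-1 — obeys.
(f) ʀ m t: profile 5-4-1 — obeys.

c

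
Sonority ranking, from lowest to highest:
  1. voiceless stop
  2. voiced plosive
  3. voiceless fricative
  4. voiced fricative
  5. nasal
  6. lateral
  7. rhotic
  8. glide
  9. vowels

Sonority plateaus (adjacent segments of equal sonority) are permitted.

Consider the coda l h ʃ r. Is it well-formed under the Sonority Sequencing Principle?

/l/ — lateral, sonority 6.
/h/ — voiceless fricative, sonority 3.
/ʃ/ — voiceless fricative, sonority 3.
/r/ — rhotic, sonority 7.
The profile is 6-3-3-7. Between /ʃ/ (3) and /r/ (7) sonority does not fall, so the cluster violates the SSP.

no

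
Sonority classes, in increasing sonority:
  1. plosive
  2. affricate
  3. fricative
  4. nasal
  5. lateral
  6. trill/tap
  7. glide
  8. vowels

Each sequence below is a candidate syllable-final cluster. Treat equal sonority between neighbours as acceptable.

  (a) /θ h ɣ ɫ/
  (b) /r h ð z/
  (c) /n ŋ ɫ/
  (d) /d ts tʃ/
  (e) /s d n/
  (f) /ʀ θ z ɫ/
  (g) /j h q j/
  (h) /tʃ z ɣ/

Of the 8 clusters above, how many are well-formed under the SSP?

(a) sonority 3-3-3-5: ill-formed.
(b) sonority 6-3-3-3: well-formed.
(c) sonority 4-4-5: ill-formed.
(d) sonority 1-2-2: ill-formed.
(e) sonority 3-1-4: ill-formed.
(f) sonority 6-3-3-5: ill-formed.
(g) sonority 7-3-1-7: ill-formed.
(h) sonority 2-3-3: ill-formed.

1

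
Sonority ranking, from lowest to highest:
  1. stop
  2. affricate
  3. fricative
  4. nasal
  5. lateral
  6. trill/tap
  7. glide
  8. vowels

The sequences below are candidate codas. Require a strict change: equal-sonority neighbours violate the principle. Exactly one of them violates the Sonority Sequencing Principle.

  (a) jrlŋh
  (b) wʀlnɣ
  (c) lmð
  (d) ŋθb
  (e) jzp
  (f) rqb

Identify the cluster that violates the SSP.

(a) jrlŋh: profile 7-6-5-4-3 — obeys.
(b) wʀlnɣ: profile 7-6-5-4-3 — obeys.
(c) lmð: profile 5-4-3 — obeys.
(d) ŋθb: profile 4-3-1 — obeys.
(e) jzp: profile 7-3-1 — obeys.
(f) rqb: profile 6-1-1 — violates.

f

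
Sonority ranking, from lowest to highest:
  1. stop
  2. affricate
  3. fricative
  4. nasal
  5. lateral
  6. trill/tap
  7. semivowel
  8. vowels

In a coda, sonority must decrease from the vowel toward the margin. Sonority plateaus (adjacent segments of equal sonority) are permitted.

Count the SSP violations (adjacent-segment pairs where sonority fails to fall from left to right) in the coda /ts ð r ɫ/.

2

/ts/: affricate = 2.
/ð/: fricative = 3.
/r/: trill/tap = 6.
/ɫ/: lateral = 5.
/ts/→/ð/: 2→3 (does not fall) — violation.
/ð/→/r/: 3→6 (does not fall) — violation.
/r/→/ɫ/: 6→5 (falls) — ok.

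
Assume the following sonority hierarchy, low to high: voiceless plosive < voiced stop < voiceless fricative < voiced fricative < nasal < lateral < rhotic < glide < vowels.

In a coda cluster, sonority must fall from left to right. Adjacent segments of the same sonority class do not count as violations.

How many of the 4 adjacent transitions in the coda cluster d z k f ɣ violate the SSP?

3

/d/ is a voiced stop (sonority 2).
/z/ is a voiced fricative (sonority 4).
/k/ is a voiceless plosive (sonority 1).
/f/ is a voiceless fricative (sonority 3).
/ɣ/ is a voiced fricative (sonority 4).
/d/→/z/: 2→4 (does not fall) — violation.
/z/→/k/: 4→1 (falls) — ok.
/k/→/f/: 1→3 (does not fall) — violation.
/f/→/ɣ/: 3→4 (does not fall) — violation.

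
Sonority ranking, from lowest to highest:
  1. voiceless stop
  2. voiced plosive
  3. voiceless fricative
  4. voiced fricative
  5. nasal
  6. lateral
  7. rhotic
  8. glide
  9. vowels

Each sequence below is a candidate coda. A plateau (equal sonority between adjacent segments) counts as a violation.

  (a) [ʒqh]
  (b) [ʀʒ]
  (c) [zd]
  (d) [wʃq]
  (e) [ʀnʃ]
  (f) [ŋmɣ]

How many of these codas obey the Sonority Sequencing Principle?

4

(a) sonority 4-1-3: ill-formed.
(b) sonority 7-4: well-formed.
(c) sonority 4-2: well-formed.
(d) sonority 8-3-1: well-formed.
(e) sonority 7-5-3: well-formed.
(f) sonority 5-5-4: ill-formed.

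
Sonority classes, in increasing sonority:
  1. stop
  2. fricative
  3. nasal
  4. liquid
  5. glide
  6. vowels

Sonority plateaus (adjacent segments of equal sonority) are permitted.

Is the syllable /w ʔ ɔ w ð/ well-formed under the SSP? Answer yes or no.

Onset: /w/ is a glide (sonority 5), /ʔ/ is a stop (sonority 1); then the nucleus /ɔ/ (sonority 6).
Onset profile 5-1-6 — does not rise throughout.
Coda: /w/ is a glide (sonority 5), /ð/ is a fricative (sonority 2).
Coda profile 6-5-2 — falls from the nucleus.

no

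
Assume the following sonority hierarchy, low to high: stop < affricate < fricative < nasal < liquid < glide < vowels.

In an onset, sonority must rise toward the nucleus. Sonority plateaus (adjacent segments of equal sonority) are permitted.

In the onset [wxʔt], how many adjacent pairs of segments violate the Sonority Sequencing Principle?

2

/w/ is a glide (sonority 6).
/x/ is a fricative (sonority 3).
/ʔ/ is a stop (sonority 1).
/t/ is a stop (sonority 1).
/w/→/x/: 6→3 (does not rise) — violation.
/x/→/ʔ/: 3→1 (does not rise) — violation.
/ʔ/→/t/: 1→1 (plateau, allowed) — ok.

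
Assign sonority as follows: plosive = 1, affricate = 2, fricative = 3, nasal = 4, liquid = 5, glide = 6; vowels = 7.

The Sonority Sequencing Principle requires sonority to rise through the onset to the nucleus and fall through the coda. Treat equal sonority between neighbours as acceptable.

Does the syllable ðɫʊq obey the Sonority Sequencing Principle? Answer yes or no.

Onset: /ð/ is a fricative (sonority 3), /ɫ/ is a liquid (sonority 5); then the nucleus /ʊ/ (sonority 7).
Onset profile 3-5-7 — rises to the nucleus.
Coda: /q/ is a plosive (sonority 1).
Coda profile 7-1 — falls from the nucleus.

yes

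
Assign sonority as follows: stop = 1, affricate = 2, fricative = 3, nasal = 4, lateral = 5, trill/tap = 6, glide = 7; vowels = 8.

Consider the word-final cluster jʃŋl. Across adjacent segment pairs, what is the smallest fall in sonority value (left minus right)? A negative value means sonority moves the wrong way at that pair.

-1

/j/: glide = 7.
/ʃ/: fricative = 3.
/ŋ/: nasal = 4.
/l/: lateral = 5.
/j/→/ʃ/: change +4.
/ʃ/→/ŋ/: change -1.
/ŋ/→/l/: change -1.
Minimum = -1.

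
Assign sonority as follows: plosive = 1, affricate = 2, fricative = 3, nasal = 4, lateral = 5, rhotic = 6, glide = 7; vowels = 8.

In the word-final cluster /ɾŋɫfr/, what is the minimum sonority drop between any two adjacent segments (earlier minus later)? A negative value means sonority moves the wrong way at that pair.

/ɾ/ is a rhotic (sonority 6).
/ŋ/ is a nasal (sonority 4).
/ɫ/ is a lateral (sonority 5).
/f/ is a fricative (sonority 3).
/r/ is a rhotic (sonority 6).
/ɾ/→/ŋ/: change +2.
/ŋ/→/ɫ/: change -1.
/ɫ/→/f/: change +2.
/f/→/r/: change -3.
Minimum = -3.

-3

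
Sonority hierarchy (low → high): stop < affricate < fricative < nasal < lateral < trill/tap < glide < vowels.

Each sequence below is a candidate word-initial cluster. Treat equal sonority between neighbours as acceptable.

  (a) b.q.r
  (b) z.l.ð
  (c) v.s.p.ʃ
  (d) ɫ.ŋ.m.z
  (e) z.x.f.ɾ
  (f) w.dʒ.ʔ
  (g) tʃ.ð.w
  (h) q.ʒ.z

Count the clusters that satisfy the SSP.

4

(a) 1-1-6 → obeys
(b) 3-5-3 → violates
(c) 3-3-1-3 → violates
(d) 5-4-4-3 → violates
(e) 3-3-3-6 → obeys
(f) 7-2-1 → violates
(g) 2-3-7 → obeys
(h) 1-3-3 → obeys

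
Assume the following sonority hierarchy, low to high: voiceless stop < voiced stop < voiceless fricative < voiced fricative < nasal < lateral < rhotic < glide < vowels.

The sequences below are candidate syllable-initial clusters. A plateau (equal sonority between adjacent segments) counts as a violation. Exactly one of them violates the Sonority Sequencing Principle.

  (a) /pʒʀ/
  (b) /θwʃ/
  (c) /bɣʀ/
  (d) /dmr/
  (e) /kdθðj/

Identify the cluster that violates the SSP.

(a) /pʒʀ/: profile 1-4-7 — obeys.
(b) /θwʃ/: profile 3-8-3 — violates.
(c) /bɣʀ/: profile 2-4-7 — obeys.
(d) /dmr/: profile 2-5-7 — obeys.
(e) /kdθðj/: profile 1-2-3-4-8 — obeys.

b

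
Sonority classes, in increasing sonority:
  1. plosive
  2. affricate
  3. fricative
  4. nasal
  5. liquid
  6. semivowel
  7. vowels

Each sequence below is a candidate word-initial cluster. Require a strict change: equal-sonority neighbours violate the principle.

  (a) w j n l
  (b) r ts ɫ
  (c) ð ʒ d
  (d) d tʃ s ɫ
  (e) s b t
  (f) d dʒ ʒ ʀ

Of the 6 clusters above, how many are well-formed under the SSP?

2

(a) w j n l: profile 6-6-4-5 — violates.
(b) r ts ɫ: profile 5-2-5 — violates.
(c) ð ʒ d: profile 3-3-1 — violates.
(d) d tʃ s ɫ: profile 1-2-3-5 — obeys.
(e) s b t: profile 3-1-1 — violates.
(f) d dʒ ʒ ʀ: profile 1-2-3-5 — obeys.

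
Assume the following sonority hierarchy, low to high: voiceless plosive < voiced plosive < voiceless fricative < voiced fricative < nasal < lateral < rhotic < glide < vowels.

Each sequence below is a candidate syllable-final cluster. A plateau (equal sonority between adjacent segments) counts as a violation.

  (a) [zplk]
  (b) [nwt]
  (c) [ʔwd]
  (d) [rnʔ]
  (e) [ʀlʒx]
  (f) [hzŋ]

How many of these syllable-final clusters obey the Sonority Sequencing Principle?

2

(a) sonority 4-1-6-1: ill-formed.
(b) sonority 5-8-1: ill-formed.
(c) sonority 1-8-2: ill-formed.
(d) sonority 7-5-1: well-formed.
(e) sonority 7-6-4-3: well-formed.
(f) sonority 3-4-5: ill-formed.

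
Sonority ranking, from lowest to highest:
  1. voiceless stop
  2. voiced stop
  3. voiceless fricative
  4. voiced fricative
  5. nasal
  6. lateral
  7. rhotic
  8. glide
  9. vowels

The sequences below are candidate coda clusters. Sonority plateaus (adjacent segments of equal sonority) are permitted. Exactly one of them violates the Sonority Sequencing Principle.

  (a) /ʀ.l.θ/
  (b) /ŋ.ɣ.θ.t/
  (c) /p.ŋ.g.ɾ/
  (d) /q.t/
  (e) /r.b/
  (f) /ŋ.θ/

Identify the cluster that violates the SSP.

(a) sonority 7-6-3: well-formed.
(b) sonority 5-4-3-1: well-formed.
(c) sonority 1-5-2-7: ill-formed.
(d) sonority 1-1: well-formed.
(e) sonority 7-2: well-formed.
(f) sonority 5-3: well-formed.

c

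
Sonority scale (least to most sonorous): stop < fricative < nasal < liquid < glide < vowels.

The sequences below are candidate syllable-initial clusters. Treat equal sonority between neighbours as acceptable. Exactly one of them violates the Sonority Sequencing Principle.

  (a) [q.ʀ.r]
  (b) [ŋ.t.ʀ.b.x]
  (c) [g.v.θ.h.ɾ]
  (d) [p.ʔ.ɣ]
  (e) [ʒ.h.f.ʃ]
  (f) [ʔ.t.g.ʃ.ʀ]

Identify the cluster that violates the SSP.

(a) 1-4-4 → obeys
(b) 3-1-4-1-2 → violates
(c) 1-2-2-2-4 → obeys
(d) 1-1-2 → obeys
(e) 2-2-2-2 → obeys
(f) 1-1-1-2-4 → obeys

b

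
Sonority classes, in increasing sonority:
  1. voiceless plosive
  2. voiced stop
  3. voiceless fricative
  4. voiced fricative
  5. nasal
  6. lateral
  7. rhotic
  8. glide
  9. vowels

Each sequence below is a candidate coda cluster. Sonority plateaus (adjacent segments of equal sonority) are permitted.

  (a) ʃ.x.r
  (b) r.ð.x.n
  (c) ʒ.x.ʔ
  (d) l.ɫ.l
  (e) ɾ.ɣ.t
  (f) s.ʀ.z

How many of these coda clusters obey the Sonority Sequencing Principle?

3

(a) ʃ.x.r: profile 3-3-7 — violates.
(b) r.ð.x.n: profile 7-4-3-5 — violates.
(c) ʒ.x.ʔ: profile 4-3-1 — obeys.
(d) l.ɫ.l: profile 6-6-6 — obeys.
(e) ɾ.ɣ.t: profile 7-4-1 — obeys.
(f) s.ʀ.z: profile 3-7-4 — violates.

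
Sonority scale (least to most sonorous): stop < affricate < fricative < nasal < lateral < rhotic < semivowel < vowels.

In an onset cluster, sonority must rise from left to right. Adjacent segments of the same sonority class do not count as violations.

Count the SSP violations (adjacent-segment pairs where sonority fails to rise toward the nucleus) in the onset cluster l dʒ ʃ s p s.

2

/l/ — lateral, sonority 5.
/dʒ/ — affricate, sonority 2.
/ʃ/ — fricative, sonority 3.
/s/ — fricative, sonority 3.
/p/ — stop, sonority 1.
/s/ — fricative, sonority 3.
/l/→/dʒ/: 5→2 (does not rise) — violation.
/dʒ/→/ʃ/: 2→3 (rises) — ok.
/ʃ/→/s/: 3→3 (plateau, allowed) — ok.
/s/→/p/: 3→1 (does not rise) — violation.
/p/→/s/: 1→3 (rises) — ok.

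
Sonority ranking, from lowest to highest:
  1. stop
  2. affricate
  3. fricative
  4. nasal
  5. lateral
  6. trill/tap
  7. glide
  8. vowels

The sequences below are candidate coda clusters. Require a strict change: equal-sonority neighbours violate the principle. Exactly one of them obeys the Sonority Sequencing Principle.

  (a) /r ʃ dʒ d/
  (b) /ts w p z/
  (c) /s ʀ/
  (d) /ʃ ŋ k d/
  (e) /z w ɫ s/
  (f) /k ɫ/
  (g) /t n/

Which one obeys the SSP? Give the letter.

a

(a) /r ʃ dʒ d/: profile 6-3-2-1 — obeys.
(b) /ts w p z/: profile 2-7-1-3 — violates.
(c) /s ʀ/: profile 3-6 — violates.
(d) /ʃ ŋ k d/: profile 3-4-1-1 — violates.
(e) /z w ɫ s/: profile 3-7-5-3 — violates.
(f) /k ɫ/: profile 1-5 — violates.
(g) /t n/: profile 1-4 — violates.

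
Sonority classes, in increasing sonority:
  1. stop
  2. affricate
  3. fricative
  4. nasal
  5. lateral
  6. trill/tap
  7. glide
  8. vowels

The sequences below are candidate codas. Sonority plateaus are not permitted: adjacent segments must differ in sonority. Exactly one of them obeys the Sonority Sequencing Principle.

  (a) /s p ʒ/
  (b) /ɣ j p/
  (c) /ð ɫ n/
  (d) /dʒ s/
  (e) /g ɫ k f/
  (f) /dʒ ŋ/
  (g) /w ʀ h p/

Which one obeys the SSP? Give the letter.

g

(a) /s p ʒ/: profile 3-1-3 — violates.
(b) /ɣ j p/: profile 3-7-1 — violates.
(c) /ð ɫ n/: profile 3-5-4 — violates.
(d) /dʒ s/: profile 2-3 — violates.
(e) /g ɫ k f/: profile 1-5-1-3 — violates.
(f) /dʒ ŋ/: profile 2-4 — violates.
(g) /w ʀ h p/: profile 7-6-3-1 — obeys.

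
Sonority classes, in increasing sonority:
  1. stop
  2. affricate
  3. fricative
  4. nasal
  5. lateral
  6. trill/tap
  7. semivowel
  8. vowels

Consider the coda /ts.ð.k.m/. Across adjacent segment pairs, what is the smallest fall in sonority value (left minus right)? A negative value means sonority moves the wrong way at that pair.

/ts/ — affricate, sonority 2.
/ð/ — fricative, sonority 3.
/k/ — stop, sonority 1.
/m/ — nasal, sonority 4.
/ts/→/ð/: change -1.
/ð/→/k/: change +2.
/k/→/m/: change -3.
Minimum = -3.

-3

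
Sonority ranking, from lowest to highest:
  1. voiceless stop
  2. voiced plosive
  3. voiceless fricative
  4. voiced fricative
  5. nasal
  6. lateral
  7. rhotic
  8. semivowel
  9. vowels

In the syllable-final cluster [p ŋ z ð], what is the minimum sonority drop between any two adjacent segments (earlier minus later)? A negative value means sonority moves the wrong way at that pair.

/p/ — voiceless stop, sonority 1.
/ŋ/ — nasal, sonority 5.
/z/ — voiced fricative, sonority 4.
/ð/ — voiced fricative, sonority 4.
/p/→/ŋ/: change -4.
/ŋ/→/z/: change +1.
/z/→/ð/: change +0.
Minimum = -4.

-4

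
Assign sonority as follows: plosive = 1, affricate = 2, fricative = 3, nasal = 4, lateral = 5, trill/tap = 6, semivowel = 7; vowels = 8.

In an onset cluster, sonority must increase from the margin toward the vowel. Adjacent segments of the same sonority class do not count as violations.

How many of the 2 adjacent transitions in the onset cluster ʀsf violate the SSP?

1

/ʀ/: trill/tap = 6.
/s/: fricative = 3.
/f/: fricative = 3.
/ʀ/→/s/: 6→3 (does not rise) — violation.
/s/→/f/: 3→3 (plateau, allowed) — ok.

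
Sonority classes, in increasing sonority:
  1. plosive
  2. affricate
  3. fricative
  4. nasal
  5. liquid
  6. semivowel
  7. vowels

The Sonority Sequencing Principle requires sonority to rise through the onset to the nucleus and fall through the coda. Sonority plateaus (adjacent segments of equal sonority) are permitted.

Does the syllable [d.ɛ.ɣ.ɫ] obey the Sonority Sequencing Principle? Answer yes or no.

no

Onset: /d/ is a plosive (sonority 1); then the nucleus /ɛ/ (sonority 7).
Onset profile 1-7 — rises to the nucleus.
Coda: /ɣ/ is a fricative (sonority 3), /ɫ/ is a liquid (sonority 5).
Coda profile 7-3-5 — does not fall throughout.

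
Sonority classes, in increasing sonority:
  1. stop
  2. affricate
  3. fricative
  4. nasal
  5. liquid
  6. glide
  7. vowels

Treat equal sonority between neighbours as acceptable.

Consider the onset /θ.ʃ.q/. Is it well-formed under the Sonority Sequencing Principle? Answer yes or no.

/θ/ — fricative, sonority 3.
/ʃ/ — fricative, sonority 3.
/q/ — stop, sonority 1.
The profile is 3-3-1. Between /ʃ/ (3) and /q/ (1) sonority does not rise, so the cluster violates the SSP.

no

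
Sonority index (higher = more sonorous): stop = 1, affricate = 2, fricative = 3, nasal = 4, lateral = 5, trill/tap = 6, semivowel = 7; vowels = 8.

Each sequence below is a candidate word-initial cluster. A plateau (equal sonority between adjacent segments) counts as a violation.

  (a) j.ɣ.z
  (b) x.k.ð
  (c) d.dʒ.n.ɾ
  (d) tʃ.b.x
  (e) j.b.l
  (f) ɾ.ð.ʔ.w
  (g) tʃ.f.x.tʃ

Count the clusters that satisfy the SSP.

(a) j.ɣ.z: profile 7-3-3 — violates.
(b) x.k.ð: profile 3-1-3 — violates.
(c) d.dʒ.n.ɾ: profile 1-2-4-6 — obeys.
(d) tʃ.b.x: profile 2-1-3 — violates.
(e) j.b.l: profile 7-1-5 — violates.
(f) ɾ.ð.ʔ.w: profile 6-3-1-7 — violates.
(g) tʃ.f.x.tʃ: profile 2-3-3-2 — violates.

1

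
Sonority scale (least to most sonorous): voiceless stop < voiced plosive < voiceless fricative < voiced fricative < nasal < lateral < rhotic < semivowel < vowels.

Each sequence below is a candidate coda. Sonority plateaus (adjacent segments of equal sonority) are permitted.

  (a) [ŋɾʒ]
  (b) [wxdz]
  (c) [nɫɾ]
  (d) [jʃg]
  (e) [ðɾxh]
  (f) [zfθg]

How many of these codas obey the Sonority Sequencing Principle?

2

(a) 5-7-4 → violates
(b) 8-3-2-4 → violates
(c) 5-6-7 → violates
(d) 8-3-2 → obeys
(e) 4-7-3-3 → violates
(f) 4-3-3-2 → obeys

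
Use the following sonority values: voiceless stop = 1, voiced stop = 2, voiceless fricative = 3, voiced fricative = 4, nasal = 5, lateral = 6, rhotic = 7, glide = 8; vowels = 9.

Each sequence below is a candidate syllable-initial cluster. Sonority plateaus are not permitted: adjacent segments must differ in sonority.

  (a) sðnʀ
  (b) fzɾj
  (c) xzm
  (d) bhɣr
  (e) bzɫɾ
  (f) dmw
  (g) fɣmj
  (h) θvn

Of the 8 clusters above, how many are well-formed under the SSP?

8

(a) sðnʀ: profile 3-4-5-7 — obeys.
(b) fzɾj: profile 3-4-7-8 — obeys.
(c) xzm: profile 3-4-5 — obeys.
(d) bhɣr: profile 2-3-4-7 — obeys.
(e) bzɫɾ: profile 2-4-6-7 — obeys.
(f) dmw: profile 2-5-8 — obeys.
(g) fɣmj: profile 3-4-5-8 — obeys.
(h) θvn: profile 3-4-5 — obeys.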